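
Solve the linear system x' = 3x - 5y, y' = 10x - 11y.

x(t) = K_1e^(-4t)sin(t) - 2K_1e^(-4t)cos(t) - 2K_2e^(-4t)sin(t) - K_2e^(-4t)cos(t), y(t) = K_1e^(-4t)sin(t) - 3K_1e^(-4t)cos(t) - 3K_2e^(-4t)sin(t) - K_2e^(-4t)cos(t)

Coefficient matrix A = [[3, -5], [10, -11]].
Characteristic polynomial det(A - λI) = λ^2 + 8λ + 17 = 0.
Eigenvalues λ = -4 ± i (complex conjugate pair).
For λ=-4+i: an eigenvector is (-2,-3) - i(1,1) = (-2 - i, -3 - i).
A real fundamental pair from Re and Im of e^((-4+i)t)v: X_1 = e^(-4t)(cos(t)·(-2,-3) + sin(t)·(1,1)), X_2 = e^(-4t)(sin(t)·(-2,-3) - cos(t)·(1,1)).
General solution: K_1X_1 + K_2X_2.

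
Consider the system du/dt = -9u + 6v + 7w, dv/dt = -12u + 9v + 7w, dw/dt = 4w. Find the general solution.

Coefficient matrix A = [[-9, 6, 7], [-12, 9, 7], [0, 0, 4]].
det(A - λI) = 0 gives eigenvalues λ = -3, 3, 4.
For λ=-3: eigenvector (1,1,0).
For λ=3: eigenvector (1,2,0).
For λ=4: eigenvector (1,1,1).
General solution: C_1e^(-3t)(1,1,0) + C_2e^(3t)(1,2,0) + C_3e^(4t)(1,1,1).

u(t) = C_1e^(-3t) + C_2e^(3t) + C_3e^(4t), v(t) = C_1e^(-3t) + 2C_2e^(3t) + C_3e^(4t), w(t) = C_3e^(4t)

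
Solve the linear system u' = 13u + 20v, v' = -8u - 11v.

Coefficient matrix A = [[13, 20], [-8, -11]].
Characteristic polynomial det(A - λI) = λ^2 - 2λ + 17 = 0.
Eigenvalues λ = 1 ± 4i (complex conjugate pair).
For λ=1+4i: an eigenvector is (-2,1) - i(-1,1) = (-2 + i, 1 - i).
A real fundamental pair from Re and Im of e^((1+4i)t)v: X_1 = e^(t)(cos(4t)·(-2,1) + sin(4t)·(-1,1)), X_2 = e^(t)(sin(4t)·(-2,1) - cos(4t)·(-1,1)).
General solution: C_1X_1 + C_2X_2.

u(t) = -C_1e^(t)sin(4t) - 2C_1e^(t)cos(4t) - 2C_2e^(t)sin(4t) + C_2e^(t)cos(4t), v(t) = C_1e^(t)sin(4t) + C_1e^(t)cos(4t) + C_2e^(t)sin(4t) - C_2e^(t)cos(4t)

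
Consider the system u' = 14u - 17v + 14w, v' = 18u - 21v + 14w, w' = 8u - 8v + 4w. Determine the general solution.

u(t) = C_1e^(-3t) + 3C_2e^(-4t) + 2C_3e^(4t), v(t) = C_1e^(-3t) + 4C_2e^(-4t) + 2C_3e^(4t), w(t) = C_2e^(-4t) + C_3e^(4t)

Coefficient matrix A = [[14, -17, 14], [18, -21, 14], [8, -8, 4]].
det(A - λI) = 0 gives eigenvalues λ = -3, -4, 4.
For λ=-3: eigenvector (1,1,0).
For λ=-4: eigenvector (3,4,1).
For λ=4: eigenvector (2,2,1).
General solution: C_1e^(-3t)(1,1,0) + C_2e^(-4t)(3,4,1) + C_3e^(4t)(2,2,1).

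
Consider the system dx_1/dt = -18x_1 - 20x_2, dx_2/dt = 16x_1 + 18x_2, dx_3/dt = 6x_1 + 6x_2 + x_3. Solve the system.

x_1(t) = 5K_1e^(-2t) - K_3e^(2t), x_2(t) = -4K_1e^(-2t) + K_3e^(2t), x_3(t) = -2K_1e^(-2t) + K_2e^(t)

Coefficient matrix A = [[-18, -20, 0], [16, 18, 0], [6, 6, 1]].
det(A - λI) = 0 gives eigenvalues λ = -2, 1, 2.
For λ=-2: eigenvector (5,-4,-2).
For λ=1: eigenvector (0,0,1).
For λ=2: eigenvector (-1,1,0).
General solution: K_1e^(-2t)(5,-4,-2) + K_2e^(t)(0,0,1) + K_3e^(2t)(-1,1,0).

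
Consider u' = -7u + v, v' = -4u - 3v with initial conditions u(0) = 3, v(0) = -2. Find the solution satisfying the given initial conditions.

Coefficient matrix A = [[-7, 1], [-4, -3]].
Characteristic polynomial det(A - λI) = λ^2 + 10λ + 25 = 0.
Single eigenvalue λ = -5 with algebraic multiplicity 2.
Eigenvector v = (-1,-2); generalized eigenvector w with (A-λI)w=v is (1,1).
General solution: e^(-5t)[c_1·v + c_2·(t·v + w)].
Applying u(0)=3, v(0)=-2 gives c_1=5, c_2=8.

u(t) = -8te^(-5t) + 3e^(-5t), v(t) = -16te^(-5t) - 2e^(-5t)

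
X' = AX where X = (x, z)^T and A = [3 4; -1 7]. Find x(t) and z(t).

x(t) = 2C_1e^(5t) + 2C_2te^(5t) - 3C_2e^(5t), z(t) = C_1e^(5t) + C_2te^(5t) - C_2e^(5t)

Coefficient matrix A = [[3, 4], [-1, 7]].
Characteristic polynomial det(A - λI) = λ^2 - 10λ + 25 = 0.
Single eigenvalue λ = 5 with algebraic multiplicity 2.
Eigenvector v = (2,1); generalized eigenvector w with (A-λI)w=v is (-3,-1).
General solution: e^(5t)[C_1·v + C_2·(t·v + w)].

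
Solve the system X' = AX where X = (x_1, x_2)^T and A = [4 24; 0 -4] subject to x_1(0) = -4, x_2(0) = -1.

x_1(t) = -7e^(4t) + 3e^(-4t), x_2(t) = -e^(-4t)

Coefficient matrix A = [[4, 24], [0, -4]].
Characteristic polynomial det(A - λI) = λ^2 - 16 = 0.
Eigenvalues λ = 4, -4.
For λ=4: (A-λI) row 1 is [0, 24], so an eigenvector is (-1, 0).
For λ=-4: (A-λI) row 1 is [8, 24], so an eigenvector is (3, -1).
General solution: C_1e^(4t)(-1,0) + C_2e^(-4t)(3,-1).
Applying x_1(0)=-4, x_2(0)=-1 gives C_1=7, C_2=1.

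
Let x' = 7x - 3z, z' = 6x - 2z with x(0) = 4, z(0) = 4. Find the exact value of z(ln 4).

1024

A = [[7,-3],[6,-2]]; eigenvalues λ = 4, 1.
Eigenvectors: (-1,-1) for λ=4, (-1,-2) for λ=1.
From the initial condition, c_1 = -4, c_2 = 0.
z(ln 4) = (-4)(4^4)(-1) + (0)(4^1)(-2) = 1024.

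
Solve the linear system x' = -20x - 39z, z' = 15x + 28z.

x(t) = -2C_1e^(4t)sin(3t) - 3C_1e^(4t)cos(3t) - 3C_2e^(4t)sin(3t) + 2C_2e^(4t)cos(3t), z(t) = C_1e^(4t)sin(3t) + 2C_1e^(4t)cos(3t) + 2C_2e^(4t)sin(3t) - C_2e^(4t)cos(3t)

Coefficient matrix A = [[-20, -39], [15, 28]].
Characteristic polynomial det(A - λI) = λ^2 - 8λ + 25 = 0.
Eigenvalues λ = 4 ± 3i (complex conjugate pair).
For λ=4+3i: an eigenvector is (-3,2) - i(-2,1) = (-3 + 2i, 2 - i).
A real fundamental pair from Re and Im of e^((4+3i)t)v: X_1 = e^(4t)(cos(3t)·(-3,2) + sin(3t)·(-2,1)), X_2 = e^(4t)(sin(3t)·(-3,2) - cos(3t)·(-2,1)).
General solution: C_1X_1 + C_2X_2.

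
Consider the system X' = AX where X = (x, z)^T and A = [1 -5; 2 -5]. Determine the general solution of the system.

x(t) = 2C_1e^(-2t)sin(t) - C_1e^(-2t)cos(t) - C_2e^(-2t)sin(t) - 2C_2e^(-2t)cos(t), z(t) = C_1e^(-2t)sin(t) - C_1e^(-2t)cos(t) - C_2e^(-2t)sin(t) - C_2e^(-2t)cos(t)

Coefficient matrix A = [[1, -5], [2, -5]].
Characteristic polynomial det(A - λI) = λ^2 + 4λ + 5 = 0.
Eigenvalues λ = -2 ± i (complex conjugate pair).
For λ=-2+i: an eigenvector is (-1,-1) - i(2,1) = (-1 - 2i, -1 - i).
A real fundamental pair from Re and Im of e^((-2+i)t)v: X_1 = e^(-2t)(cos(t)·(-1,-1) + sin(t)·(2,1)), X_2 = e^(-2t)(sin(t)·(-1,-1) - cos(t)·(2,1)).
General solution: C_1X_1 + C_2X_2.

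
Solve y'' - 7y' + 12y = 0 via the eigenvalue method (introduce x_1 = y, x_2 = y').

y(t) = C_1e^(3t) + C_2e^(4t)

Let x_1 = y, x_2 = y'. Then x_1' = x_2 and x_2' = -12x_1 + 7x_2.
A = [[0,1],[-12,7]]; det(A-λI) = λ^2 - 7λ + 12.
Eigenvalues λ = 3, 4 with eigenvectors (1,3), (1,4).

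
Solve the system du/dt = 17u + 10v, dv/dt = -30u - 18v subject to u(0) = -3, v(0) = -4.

u(t) = -20e^(2t) + 17e^(-3t), v(t) = 30e^(2t) - 34e^(-3t)

Coefficient matrix A = [[17, 10], [-30, -18]].
Characteristic polynomial det(A - λI) = λ^2 + λ - 6 = 0.
Eigenvalues λ = -3, 2.
For λ=-3: (A-λI) row 1 is [20, 10], so an eigenvector is (1, -2).
For λ=2: (A-λI) row 1 is [15, 10], so an eigenvector is (2, -3).
General solution: K_1e^(-3t)(1,-2) + K_2e^(2t)(2,-3).
Applying u(0)=-3, v(0)=-4 gives K_1=17, K_2=-10.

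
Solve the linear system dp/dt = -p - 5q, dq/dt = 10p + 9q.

Coefficient matrix A = [[-1, -5], [10, 9]].
Characteristic polynomial det(A - λI) = λ^2 - 8λ + 41 = 0.
Eigenvalues λ = 4 ± 5i (complex conjugate pair).
For λ=4+5i: an eigenvector is (1,-1) - i(0,1) = (1, -1 - i).
A real fundamental pair from Re and Im of e^((4+5i)t)v: X_1 = e^(4t)(cos(5t)·(1,-1) + sin(5t)·(0,1)), X_2 = e^(4t)(sin(5t)·(1,-1) - cos(5t)·(0,1)).
General solution: C_1X_1 + C_2X_2.

p(t) = C_1e^(4t)cos(5t) + C_2e^(4t)sin(5t), q(t) = C_1e^(4t)sin(5t) - C_1e^(4t)cos(5t) - C_2e^(4t)sin(5t) - C_2e^(4t)cos(5t)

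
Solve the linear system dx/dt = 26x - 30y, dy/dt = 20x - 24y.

x(t) = K_1e^(-4t) + 3K_2e^(6t), y(t) = K_1e^(-4t) + 2K_2e^(6t)

Coefficient matrix A = [[26, -30], [20, -24]].
Characteristic polynomial det(A - λI) = λ^2 - 2λ - 24 = 0.
Eigenvalues λ = -4, 6.
For λ=-4: (A-λI) row 1 is [30, -30], so an eigenvector is (1, 1).
For λ=6: (A-λI) row 1 is [20, -30], so an eigenvector is (3, 2).
General solution: K_1e^(-4t)(1,1) + K_2e^(6t)(3,2).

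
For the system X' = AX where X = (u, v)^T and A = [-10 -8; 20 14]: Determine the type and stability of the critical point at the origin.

A = [[-10,-8],[20,14]]; det(A-λI) = λ^2 - 4λ + 20.
λ = 2 ± 4i: positive real part.

unstable spiral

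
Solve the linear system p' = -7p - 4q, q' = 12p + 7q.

Coefficient matrix A = [[-7, -4], [12, 7]].
Characteristic polynomial det(A - λI) = λ^2 - 1 = 0.
Eigenvalues λ = -1, 1.
For λ=-1: (A-λI) row 1 is [-6, -4], so an eigenvector is (2, -3).
For λ=1: (A-λI) row 1 is [-8, -4], so an eigenvector is (1, -2).
General solution: K_1e^(-t)(2,-3) + K_2e^(t)(1,-2).

p(t) = 2K_1e^(-t) + K_2e^(t), q(t) = -3K_1e^(-t) - 2K_2e^(t)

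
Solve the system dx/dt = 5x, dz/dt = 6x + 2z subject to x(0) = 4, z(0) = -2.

x(t) = 4e^(5t), z(t) = 8e^(5t) - 10e^(2t)

Coefficient matrix A = [[5, 0], [6, 2]].
Characteristic polynomial det(A - λI) = λ^2 - 7λ + 10 = 0.
Eigenvalues λ = 5, 2.
For λ=5: (A-λI) row 2 is [6, -3], so an eigenvector is (-1, -2).
For λ=2: (A-λI) row 1 is [3, 0], so an eigenvector is (0, 1).
General solution: c_1e^(5t)(-1,-2) + c_2e^(2t)(0,1).
Applying x(0)=4, z(0)=-2 gives c_1=-4, c_2=-10.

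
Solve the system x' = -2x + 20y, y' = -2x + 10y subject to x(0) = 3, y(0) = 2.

Coefficient matrix A = [[-2, 20], [-2, 10]].
Characteristic polynomial det(A - λI) = λ^2 - 8λ + 20 = 0.
Eigenvalues λ = 4 ± 2i (complex conjugate pair).
For λ=4+2i: an eigenvector is (3,1) - i(1,0) = (3 - i, 1).
A real fundamental pair from Re and Im of e^((4+2i)t)v: X_1 = e^(4t)(cos(2t)·(3,1) + sin(2t)·(1,0)), X_2 = e^(4t)(sin(2t)·(3,1) - cos(2t)·(1,0)).
General solution: K_1X_1 + K_2X_2.
Applying x(0)=3, y(0)=2 gives K_1=2, K_2=3.

x(t) = 11e^(4t)sin(2t) + 3e^(4t)cos(2t), y(t) = 3e^(4t)sin(2t) + 2e^(4t)cos(2t)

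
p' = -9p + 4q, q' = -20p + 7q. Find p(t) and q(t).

p(t) = -C_1e^(-t)sin(4t) + C_2e^(-t)cos(4t), q(t) = -2C_1e^(-t)sin(4t) - C_1e^(-t)cos(4t) - C_2e^(-t)sin(4t) + 2C_2e^(-t)cos(4t)

Coefficient matrix A = [[-9, 4], [-20, 7]].
Characteristic polynomial det(A - λI) = λ^2 + 2λ + 17 = 0.
Eigenvalues λ = -1 ± 4i (complex conjugate pair).
For λ=-1+4i: an eigenvector is (0,-1) - i(-1,-2) = (0 + i, -1 + 2i).
A real fundamental pair from Re and Im of e^((-1+4i)t)v: X_1 = e^(-t)(cos(4t)·(0,-1) + sin(4t)·(-1,-2)), X_2 = e^(-t)(sin(4t)·(0,-1) - cos(4t)·(-1,-2)).
General solution: C_1X_1 + C_2X_2.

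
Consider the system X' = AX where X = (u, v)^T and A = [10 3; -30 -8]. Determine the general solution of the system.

u(t) = c_1e^(t)cos(3t) + c_2e^(t)sin(3t), v(t) = -c_1e^(t)sin(3t) - 3c_1e^(t)cos(3t) - 3c_2e^(t)sin(3t) + c_2e^(t)cos(3t)

Coefficient matrix A = [[10, 3], [-30, -8]].
Characteristic polynomial det(A - λI) = λ^2 - 2λ + 10 = 0.
Eigenvalues λ = 1 ± 3i (complex conjugate pair).
For λ=1+3i: an eigenvector is (1,-3) - i(0,-1) = (1, -3 + i).
A real fundamental pair from Re and Im of e^((1+3i)t)v: X_1 = e^(t)(cos(3t)·(1,-3) + sin(3t)·(0,-1)), X_2 = e^(t)(sin(3t)·(1,-3) - cos(3t)·(0,-1)).
General solution: c_1X_1 + c_2X_2.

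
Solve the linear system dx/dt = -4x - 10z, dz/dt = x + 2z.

Coefficient matrix A = [[-4, -10], [1, 2]].
Characteristic polynomial det(A - λI) = λ^2 + 2λ + 2 = 0.
Eigenvalues λ = -1 ± i (complex conjugate pair).
For λ=-1+i: an eigenvector is (1,0) - i(-3,1) = (1 + 3i, 0 - i).
A real fundamental pair from Re and Im of e^((-1+i)t)v: X_1 = e^(-t)(cos(t)·(1,0) + sin(t)·(-3,1)), X_2 = e^(-t)(sin(t)·(1,0) - cos(t)·(-3,1)).
General solution: c_1X_1 + c_2X_2.

x(t) = -3c_1e^(-t)sin(t) + c_1e^(-t)cos(t) + c_2e^(-t)sin(t) + 3c_2e^(-t)cos(t), z(t) = c_1e^(-t)sin(t) - c_2e^(-t)cos(t)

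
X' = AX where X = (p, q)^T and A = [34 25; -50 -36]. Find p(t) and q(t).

p(t) = -2C_1e^(-t)sin(5t) - C_1e^(-t)cos(5t) - C_2e^(-t)sin(5t) + 2C_2e^(-t)cos(5t), q(t) = 3C_1e^(-t)sin(5t) + C_1e^(-t)cos(5t) + C_2e^(-t)sin(5t) - 3C_2e^(-t)cos(5t)

Coefficient matrix A = [[34, 25], [-50, -36]].
Characteristic polynomial det(A - λI) = λ^2 + 2λ + 26 = 0.
Eigenvalues λ = -1 ± 5i (complex conjugate pair).
For λ=-1+5i: an eigenvector is (-1,1) - i(-2,3) = (-1 + 2i, 1 - 3i).
A real fundamental pair from Re and Im of e^((-1+5i)t)v: X_1 = e^(-t)(cos(5t)·(-1,1) + sin(5t)·(-2,3)), X_2 = e^(-t)(sin(5t)·(-1,1) - cos(5t)·(-2,3)).
General solution: C_1X_1 + C_2X_2.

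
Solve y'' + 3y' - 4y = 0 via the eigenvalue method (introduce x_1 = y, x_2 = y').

Let x_1 = y, x_2 = y'. Then x_1' = x_2 and x_2' = 4x_1 - 3x_2.
A = [[0,1],[4,-3]]; det(A-λI) = λ^2 + 3λ - 4.
Eigenvalues λ = -4, 1 with eigenvectors (1,-4), (1,1).

y(t) = C_1e^(-4t) + C_2e^(t)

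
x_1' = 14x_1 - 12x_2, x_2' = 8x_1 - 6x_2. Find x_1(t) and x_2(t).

Coefficient matrix A = [[14, -12], [8, -6]].
Characteristic polynomial det(A - λI) = λ^2 - 8λ + 12 = 0.
Eigenvalues λ = 2, 6.
For λ=2: (A-λI) row 1 is [12, -12], so an eigenvector is (1, 1).
For λ=6: (A-λI) row 1 is [8, -12], so an eigenvector is (-3, -2).
General solution: C_1e^(2t)(1,1) + C_2e^(6t)(-3,-2).

x_1(t) = C_1e^(2t) - 3C_2e^(6t), x_2(t) = C_1e^(2t) - 2C_2e^(6t)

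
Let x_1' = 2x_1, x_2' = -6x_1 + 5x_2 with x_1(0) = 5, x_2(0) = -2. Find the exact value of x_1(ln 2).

A = [[2,0],[-6,5]]; eigenvalues λ = 2, 5.
Eigenvectors: (-1,-2) for λ=2, (0,-1) for λ=5.
From the initial condition, c_1 = -5, c_2 = 12.
x_1(ln 2) = (-5)(2^2)(-1) + (12)(2^5)(0) = 20.

20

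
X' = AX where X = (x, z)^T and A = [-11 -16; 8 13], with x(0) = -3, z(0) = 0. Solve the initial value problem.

Coefficient matrix A = [[-11, -16], [8, 13]].
Characteristic polynomial det(A - λI) = λ^2 - 2λ - 15 = 0.
Eigenvalues λ = -3, 5.
For λ=-3: (A-λI) row 1 is [-8, -16], so an eigenvector is (2, -1).
For λ=5: (A-λI) row 1 is [-16, -16], so an eigenvector is (-1, 1).
General solution: C_1e^(-3t)(2,-1) + C_2e^(5t)(-1,1).
Applying x(0)=-3, z(0)=0 gives C_1=-3, C_2=-3.

x(t) = 3e^(5t) - 6e^(-3t), z(t) = -3e^(5t) + 3e^(-3t)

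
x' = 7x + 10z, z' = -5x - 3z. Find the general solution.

x(t) = c_1e^(2t)sin(5t) + c_1e^(2t)cos(5t) + c_2e^(2t)sin(5t) - c_2e^(2t)cos(5t), z(t) = -c_1e^(2t)sin(5t) + c_2e^(2t)cos(5t)

Coefficient matrix A = [[7, 10], [-5, -3]].
Characteristic polynomial det(A - λI) = λ^2 - 4λ + 29 = 0.
Eigenvalues λ = 2 ± 5i (complex conjugate pair).
For λ=2+5i: an eigenvector is (1,0) - i(1,-1) = (1 - i, 0 + i).
A real fundamental pair from Re and Im of e^((2+5i)t)v: X_1 = e^(2t)(cos(5t)·(1,0) + sin(5t)·(1,-1)), X_2 = e^(2t)(sin(5t)·(1,0) - cos(5t)·(1,-1)).
General solution: c_1X_1 + c_2X_2.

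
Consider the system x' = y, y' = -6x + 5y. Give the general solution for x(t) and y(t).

x(t) = -K_1e^(2t) + K_2e^(3t), y(t) = -2K_1e^(2t) + 3K_2e^(3t)

Coefficient matrix A = [[0, 1], [-6, 5]].
Characteristic polynomial det(A - λI) = λ^2 - 5λ + 6 = 0.
Eigenvalues λ = 2, 3.
For λ=2: (A-λI) row 1 is [-2, 1], so an eigenvector is (-1, -2).
For λ=3: (A-λI) row 1 is [-3, 1], so an eigenvector is (1, 3).
General solution: K_1e^(2t)(-1,-2) + K_2e^(3t)(1,3).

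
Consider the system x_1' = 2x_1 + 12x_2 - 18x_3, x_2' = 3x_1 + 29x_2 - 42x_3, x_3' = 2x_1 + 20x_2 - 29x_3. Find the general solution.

Coefficient matrix A = [[2, 12, -18], [3, 29, -42], [2, 20, -29]].
det(A - λI) = 0 gives eigenvalues λ = 1, 2, -1.
For λ=1: eigenvector (0,-3,-2).
For λ=2: eigenvector (1,3,2).
For λ=-1: eigenvector (-2,-4,-3).
General solution: c_1e^(t)(0,-3,-2) + c_2e^(2t)(1,3,2) + c_3e^(-t)(-2,-4,-3).

x_1(t) = c_2e^(2t) - 2c_3e^(-t), x_2(t) = -3c_1e^(t) + 3c_2e^(2t) - 4c_3e^(-t), x_3(t) = -2c_1e^(t) + 2c_2e^(2t) - 3c_3e^(-t)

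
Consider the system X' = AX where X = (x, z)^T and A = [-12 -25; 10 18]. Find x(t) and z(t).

Coefficient matrix A = [[-12, -25], [10, 18]].
Characteristic polynomial det(A - λI) = λ^2 - 6λ + 34 = 0.
Eigenvalues λ = 3 ± 5i (complex conjugate pair).
For λ=3+5i: an eigenvector is (-1,1) - i(-2,1) = (-1 + 2i, 1 - i).
A real fundamental pair from Re and Im of e^((3+5i)t)v: X_1 = e^(3t)(cos(5t)·(-1,1) + sin(5t)·(-2,1)), X_2 = e^(3t)(sin(5t)·(-1,1) - cos(5t)·(-2,1)).
General solution: K_1X_1 + K_2X_2.

x(t) = -2K_1e^(3t)sin(5t) - K_1e^(3t)cos(5t) - K_2e^(3t)sin(5t) + 2K_2e^(3t)cos(5t), z(t) = K_1e^(3t)sin(5t) + K_1e^(3t)cos(5t) + K_2e^(3t)sin(5t) - K_2e^(3t)cos(5t)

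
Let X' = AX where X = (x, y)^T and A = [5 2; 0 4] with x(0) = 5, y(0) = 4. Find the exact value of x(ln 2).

288

A = [[5,2],[0,4]]; eigenvalues λ = 5, 4.
Eigenvectors: (1,0) for λ=5, (2,-1) for λ=4.
From the initial condition, c_1 = 13, c_2 = -4.
x(ln 2) = (13)(2^5)(1) + (-4)(2^4)(2) = 288.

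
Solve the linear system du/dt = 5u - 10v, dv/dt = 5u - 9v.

u(t) = -3C_1e^(-2t)sin(t) + C_1e^(-2t)cos(t) + C_2e^(-2t)sin(t) + 3C_2e^(-2t)cos(t), v(t) = -2C_1e^(-2t)sin(t) + C_1e^(-2t)cos(t) + C_2e^(-2t)sin(t) + 2C_2e^(-2t)cos(t)

Coefficient matrix A = [[5, -10], [5, -9]].
Characteristic polynomial det(A - λI) = λ^2 + 4λ + 5 = 0.
Eigenvalues λ = -2 ± i (complex conjugate pair).
For λ=-2+i: an eigenvector is (1,1) - i(-3,-2) = (1 + 3i, 1 + 2i).
A real fundamental pair from Re and Im of e^((-2+i)t)v: X_1 = e^(-2t)(cos(t)·(1,1) + sin(t)·(-3,-2)), X_2 = e^(-2t)(sin(t)·(1,1) - cos(t)·(-3,-2)).
General solution: C_1X_1 + C_2X_2.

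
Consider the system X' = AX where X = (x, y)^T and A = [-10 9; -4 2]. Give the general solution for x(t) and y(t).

x(t) = -3K_1e^(-4t) - 3K_2te^(-4t) - K_2e^(-4t), y(t) = -2K_1e^(-4t) - 2K_2te^(-4t) - K_2e^(-4t)

Coefficient matrix A = [[-10, 9], [-4, 2]].
Characteristic polynomial det(A - λI) = λ^2 + 8λ + 16 = 0.
Single eigenvalue λ = -4 with algebraic multiplicity 2.
Eigenvector v = (-3,-2); generalized eigenvector w with (A-λI)w=v is (-1,-1).
General solution: e^(-4t)[K_1·v + K_2·(t·v + w)].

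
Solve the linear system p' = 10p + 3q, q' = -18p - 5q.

Coefficient matrix A = [[10, 3], [-18, -5]].
Characteristic polynomial det(A - λI) = λ^2 - 5λ + 4 = 0.
Eigenvalues λ = 1, 4.
For λ=1: (A-λI) row 1 is [9, 3], so an eigenvector is (1, -3).
For λ=4: (A-λI) row 1 is [6, 3], so an eigenvector is (1, -2).
General solution: C_1e^(t)(1,-3) + C_2e^(4t)(1,-2).

p(t) = C_1e^(t) + C_2e^(4t), q(t) = -3C_1e^(t) - 2C_2e^(4t)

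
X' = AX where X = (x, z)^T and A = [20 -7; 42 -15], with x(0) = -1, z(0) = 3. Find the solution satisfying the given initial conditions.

x(t) = -6e^(6t) + 5e^(-t), z(t) = -12e^(6t) + 15e^(-t)

Coefficient matrix A = [[20, -7], [42, -15]].
Characteristic polynomial det(A - λI) = λ^2 - 5λ - 6 = 0.
Eigenvalues λ = 6, -1.
For λ=6: (A-λI) row 1 is [14, -7], so an eigenvector is (-1, -2).
For λ=-1: (A-λI) row 1 is [21, -7], so an eigenvector is (1, 3).
General solution: K_1e^(6t)(-1,-2) + K_2e^(-t)(1,3).
Applying x(0)=-1, z(0)=3 gives K_1=6, K_2=5.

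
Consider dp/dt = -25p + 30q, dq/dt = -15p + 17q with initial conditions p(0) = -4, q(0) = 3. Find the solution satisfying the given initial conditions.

p(t) = 58e^(-4t)sin(3t) - 4e^(-4t)cos(3t), q(t) = 41e^(-4t)sin(3t) + 3e^(-4t)cos(3t)

Coefficient matrix A = [[-25, 30], [-15, 17]].
Characteristic polynomial det(A - λI) = λ^2 + 8λ + 25 = 0.
Eigenvalues λ = -4 ± 3i (complex conjugate pair).
For λ=-4+3i: an eigenvector is (1,1) - i(3,2) = (1 - 3i, 1 - 2i).
A real fundamental pair from Re and Im of e^((-4+3i)t)v: X_1 = e^(-4t)(cos(3t)·(1,1) + sin(3t)·(3,2)), X_2 = e^(-4t)(sin(3t)·(1,1) - cos(3t)·(3,2)).
General solution: c_1X_1 + c_2X_2.
Applying p(0)=-4, q(0)=3 gives c_1=17, c_2=7.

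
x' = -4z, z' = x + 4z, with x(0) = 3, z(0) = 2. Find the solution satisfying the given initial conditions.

Coefficient matrix A = [[0, -4], [1, 4]].
Characteristic polynomial det(A - λI) = λ^2 - 4λ + 4 = 0.
Single eigenvalue λ = 2 with algebraic multiplicity 2.
Eigenvector v = (2,-1); generalized eigenvector w with (A-λI)w=v is (3,-2).
General solution: e^(2t)[C_1·v + C_2·(t·v + w)].
Applying x(0)=3, z(0)=2 gives C_1=12, C_2=-7.

x(t) = -14te^(2t) + 3e^(2t), z(t) = 7te^(2t) + 2e^(2t)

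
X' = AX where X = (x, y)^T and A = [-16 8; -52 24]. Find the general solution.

Coefficient matrix A = [[-16, 8], [-52, 24]].
Characteristic polynomial det(A - λI) = λ^2 - 8λ + 32 = 0.
Eigenvalues λ = 4 ± 4i (complex conjugate pair).
For λ=4+4i: an eigenvector is (1,3) - i(1,2) = (1 - i, 3 - 2i).
A real fundamental pair from Re and Im of e^((4+4i)t)v: X_1 = e^(4t)(cos(4t)·(1,3) + sin(4t)·(1,2)), X_2 = e^(4t)(sin(4t)·(1,3) - cos(4t)·(1,2)).
General solution: c_1X_1 + c_2X_2.

x(t) = c_1e^(4t)sin(4t) + c_1e^(4t)cos(4t) + c_2e^(4t)sin(4t) - c_2e^(4t)cos(4t), y(t) = 2c_1e^(4t)sin(4t) + 3c_1e^(4t)cos(4t) + 3c_2e^(4t)sin(4t) - 2c_2e^(4t)cos(4t)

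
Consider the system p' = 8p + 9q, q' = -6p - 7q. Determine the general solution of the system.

p(t) = 3c_1e^(2t) - c_2e^(-t), q(t) = -2c_1e^(2t) + c_2e^(-t)

Coefficient matrix A = [[8, 9], [-6, -7]].
Characteristic polynomial det(A - λI) = λ^2 - λ - 2 = 0.
Eigenvalues λ = 2, -1.
For λ=2: (A-λI) row 1 is [6, 9], so an eigenvector is (3, -2).
For λ=-1: (A-λI) row 1 is [9, 9], so an eigenvector is (-1, 1).
General solution: c_1e^(2t)(3,-2) + c_2e^(-t)(-1,1).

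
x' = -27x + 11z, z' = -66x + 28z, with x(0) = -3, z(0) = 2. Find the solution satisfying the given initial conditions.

x(t) = 8e^(6t) - 11e^(-5t), z(t) = 24e^(6t) - 22e^(-5t)

Coefficient matrix A = [[-27, 11], [-66, 28]].
Characteristic polynomial det(A - λI) = λ^2 - λ - 30 = 0.
Eigenvalues λ = 6, -5.
For λ=6: (A-λI) row 1 is [-33, 11], so an eigenvector is (1, 3).
For λ=-5: (A-λI) row 1 is [-22, 11], so an eigenvector is (1, 2).
General solution: K_1e^(6t)(1,3) + K_2e^(-5t)(1,2).
Applying x(0)=-3, z(0)=2 gives K_1=8, K_2=-11.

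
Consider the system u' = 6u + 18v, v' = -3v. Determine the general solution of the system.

u(t) = -2C_1e^(-3t) - C_2e^(6t), v(t) = C_1e^(-3t)

Coefficient matrix A = [[6, 18], [0, -3]].
Characteristic polynomial det(A - λI) = λ^2 - 3λ - 18 = 0.
Eigenvalues λ = -3, 6.
For λ=-3: (A-λI) row 1 is [9, 18], so an eigenvector is (-2, 1).
For λ=6: (A-λI) row 1 is [0, 18], so an eigenvector is (-1, 0).
General solution: C_1e^(-3t)(-2,1) + C_2e^(6t)(-1,0).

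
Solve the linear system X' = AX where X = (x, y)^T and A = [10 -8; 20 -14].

Coefficient matrix A = [[10, -8], [20, -14]].
Characteristic polynomial det(A - λI) = λ^2 + 4λ + 20 = 0.
Eigenvalues λ = -2 ± 4i (complex conjugate pair).
For λ=-2+4i: an eigenvector is (-1,-2) - i(1,1) = (-1 - i, -2 - i).
A real fundamental pair from Re and Im of e^((-2+4i)t)v: X_1 = e^(-2t)(cos(4t)·(-1,-2) + sin(4t)·(1,1)), X_2 = e^(-2t)(sin(4t)·(-1,-2) - cos(4t)·(1,1)).
General solution: c_1X_1 + c_2X_2.

x(t) = c_1e^(-2t)sin(4t) - c_1e^(-2t)cos(4t) - c_2e^(-2t)sin(4t) - c_2e^(-2t)cos(4t), y(t) = c_1e^(-2t)sin(4t) - 2c_1e^(-2t)cos(4t) - 2c_2e^(-2t)sin(4t) - c_2e^(-2t)cos(4t)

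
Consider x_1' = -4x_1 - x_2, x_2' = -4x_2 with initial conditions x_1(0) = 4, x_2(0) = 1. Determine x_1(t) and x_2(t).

x_1(t) = -te^(-4t) + 4e^(-4t), x_2(t) = e^(-4t)

Coefficient matrix A = [[-4, -1], [0, -4]].
Characteristic polynomial det(A - λI) = λ^2 + 8λ + 16 = 0.
Single eigenvalue λ = -4 with algebraic multiplicity 2.
Eigenvector v = (-1,0); generalized eigenvector w with (A-λI)w=v is (3,1).
General solution: e^(-4t)[c_1·v + c_2·(t·v + w)].
Applying x_1(0)=4, x_2(0)=1 gives c_1=-1, c_2=1.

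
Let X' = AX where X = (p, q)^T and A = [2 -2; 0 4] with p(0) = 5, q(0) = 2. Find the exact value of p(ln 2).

A = [[2,-2],[0,4]]; eigenvalues λ = 2, 4.
Eigenvectors: (-1,0) for λ=2, (-1,1) for λ=4.
From the initial condition, c_1 = -7, c_2 = 2.
p(ln 2) = (-7)(2^2)(-1) + (2)(2^4)(-1) = -4.

-4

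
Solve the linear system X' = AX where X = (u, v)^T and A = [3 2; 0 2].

u(t) = c_1e^(3t) + 2c_2e^(2t), v(t) = -c_2e^(2t)

Coefficient matrix A = [[3, 2], [0, 2]].
Characteristic polynomial det(A - λI) = λ^2 - 5λ + 6 = 0.
Eigenvalues λ = 3, 2.
For λ=3: (A-λI) row 1 is [0, 2], so an eigenvector is (1, 0).
For λ=2: (A-λI) row 1 is [1, 2], so an eigenvector is (2, -1).
General solution: c_1e^(3t)(1,0) + c_2e^(2t)(2,-1).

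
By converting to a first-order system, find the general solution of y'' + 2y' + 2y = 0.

y(t) = K_1e^(-t)cos(t) + K_2e^(-t)sin(t)

Let x_1 = y, x_2 = y'. Then x_1' = x_2 and x_2' = -2x_1 - 2x_2.
A = [[0,1],[-2,-2]]; det(A-λI) = λ^2 + 2λ + 2.
Eigenvalues λ = -1 ± i.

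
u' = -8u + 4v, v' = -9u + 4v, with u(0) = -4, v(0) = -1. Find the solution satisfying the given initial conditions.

u(t) = 20te^(-2t) - 4e^(-2t), v(t) = 30te^(-2t) - e^(-2t)

Coefficient matrix A = [[-8, 4], [-9, 4]].
Characteristic polynomial det(A - λI) = λ^2 + 4λ + 4 = 0.
Single eigenvalue λ = -2 with algebraic multiplicity 2.
Eigenvector v = (2,3); generalized eigenvector w with (A-λI)w=v is (-1,-1).
General solution: e^(-2t)[c_1·v + c_2·(t·v + w)].
Applying u(0)=-4, v(0)=-1 gives c_1=3, c_2=10.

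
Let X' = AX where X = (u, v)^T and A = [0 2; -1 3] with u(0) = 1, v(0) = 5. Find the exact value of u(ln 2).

A = [[0,2],[-1,3]]; eigenvalues λ = 2, 1.
Eigenvectors: (1,1) for λ=2, (2,1) for λ=1.
From the initial condition, c_1 = 9, c_2 = -4.
u(ln 2) = (9)(2^2)(1) + (-4)(2^1)(2) = 20.

20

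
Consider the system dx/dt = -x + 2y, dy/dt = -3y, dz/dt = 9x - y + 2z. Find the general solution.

Coefficient matrix A = [[-1, 2, 0], [0, -3, 0], [9, -1, 2]].
det(A - λI) = 0 gives eigenvalues λ = -1, -3, 2.
For λ=-1: eigenvector (1,0,-3).
For λ=-3: eigenvector (-1,1,2).
For λ=2: eigenvector (0,0,1).
General solution: K_1e^(-t)(1,0,-3) + K_2e^(-3t)(-1,1,2) + K_3e^(2t)(0,0,1).

x(t) = K_1e^(-t) - K_2e^(-3t), y(t) = K_2e^(-3t), z(t) = -3K_1e^(-t) + 2K_2e^(-3t) + K_3e^(2t)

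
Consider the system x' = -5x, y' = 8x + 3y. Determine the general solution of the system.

Coefficient matrix A = [[-5, 0], [8, 3]].
Characteristic polynomial det(A - λI) = λ^2 + 2λ - 15 = 0.
Eigenvalues λ = 3, -5.
For λ=3: (A-λI) row 1 is [-8, 0], so an eigenvector is (0, -1).
For λ=-5: (A-λI) row 2 is [8, 8], so an eigenvector is (-1, 1).
General solution: C_1e^(3t)(0,-1) + C_2e^(-5t)(-1,1).

x(t) = -C_2e^(-5t), y(t) = -C_1e^(3t) + C_2e^(-5t)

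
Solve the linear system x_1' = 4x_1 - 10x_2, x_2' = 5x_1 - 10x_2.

x_1(t) = -3C_1e^(-3t)sin(t) + C_1e^(-3t)cos(t) + C_2e^(-3t)sin(t) + 3C_2e^(-3t)cos(t), x_2(t) = -2C_1e^(-3t)sin(t) + C_1e^(-3t)cos(t) + C_2e^(-3t)sin(t) + 2C_2e^(-3t)cos(t)

Coefficient matrix A = [[4, -10], [5, -10]].
Characteristic polynomial det(A - λI) = λ^2 + 6λ + 10 = 0.
Eigenvalues λ = -3 ± i (complex conjugate pair).
For λ=-3+i: an eigenvector is (1,1) - i(-3,-2) = (1 + 3i, 1 + 2i).
A real fundamental pair from Re and Im of e^((-3+i)t)v: X_1 = e^(-3t)(cos(t)·(1,1) + sin(t)·(-3,-2)), X_2 = e^(-3t)(sin(t)·(1,1) - cos(t)·(-3,-2)).
General solution: C_1X_1 + C_2X_2.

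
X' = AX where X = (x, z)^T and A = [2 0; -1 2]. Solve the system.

x(t) = K_2e^(2t), z(t) = -K_1e^(2t) - K_2te^(2t)

Coefficient matrix A = [[2, 0], [-1, 2]].
Characteristic polynomial det(A - λI) = λ^2 - 4λ + 4 = 0.
Single eigenvalue λ = 2 with algebraic multiplicity 2.
Eigenvector v = (0,-1); generalized eigenvector w with (A-λI)w=v is (1,0).
General solution: e^(2t)[K_1·v + K_2·(t·v + w)].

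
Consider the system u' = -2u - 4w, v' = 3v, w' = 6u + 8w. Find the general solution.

u(t) = C_1e^(2t) - 2C_3e^(4t), v(t) = C_2e^(3t), w(t) = -C_1e^(2t) + 3C_3e^(4t)

Coefficient matrix A = [[-2, 0, -4], [0, 3, 0], [6, 0, 8]].
det(A - λI) = 0 gives eigenvalues λ = 2, 3, 4.
For λ=2: eigenvector (1,0,-1).
For λ=3: eigenvector (0,1,0).
For λ=4: eigenvector (-2,0,3).
General solution: C_1e^(2t)(1,0,-1) + C_2e^(3t)(0,1,0) + C_3e^(4t)(-2,0,3).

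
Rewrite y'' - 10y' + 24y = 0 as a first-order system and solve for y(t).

y(t) = C_1e^(4t) + C_2e^(6t)

Let x_1 = y, x_2 = y'. Then x_1' = x_2 and x_2' = -24x_1 + 10x_2.
A = [[0,1],[-24,10]]; det(A-λI) = λ^2 - 10λ + 24.
Eigenvalues λ = 4, 6 with eigenvectors (1,4), (1,6).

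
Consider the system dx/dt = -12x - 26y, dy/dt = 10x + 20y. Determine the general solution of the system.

x(t) = -2C_1e^(4t)sin(2t) - 3C_1e^(4t)cos(2t) - 3C_2e^(4t)sin(2t) + 2C_2e^(4t)cos(2t), y(t) = C_1e^(4t)sin(2t) + 2C_1e^(4t)cos(2t) + 2C_2e^(4t)sin(2t) - C_2e^(4t)cos(2t)

Coefficient matrix A = [[-12, -26], [10, 20]].
Characteristic polynomial det(A - λI) = λ^2 - 8λ + 20 = 0.
Eigenvalues λ = 4 ± 2i (complex conjugate pair).
For λ=4+2i: an eigenvector is (-3,2) - i(-2,1) = (-3 + 2i, 2 - i).
A real fundamental pair from Re and Im of e^((4+2i)t)v: X_1 = e^(4t)(cos(2t)·(-3,2) + sin(2t)·(-2,1)), X_2 = e^(4t)(sin(2t)·(-3,2) - cos(2t)·(-2,1)).
General solution: C_1X_1 + C_2X_2.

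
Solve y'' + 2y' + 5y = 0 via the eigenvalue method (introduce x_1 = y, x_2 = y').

y(t) = C_1e^(-t)cos(2t) + C_2e^(-t)sin(2t)

Let x_1 = y, x_2 = y'. Then x_1' = x_2 and x_2' = -5x_1 - 2x_2.
A = [[0,1],[-5,-2]]; det(A-λI) = λ^2 + 2λ + 5.
Eigenvalues λ = -1 ± 2i.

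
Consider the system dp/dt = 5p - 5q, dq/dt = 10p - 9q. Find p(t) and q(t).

Coefficient matrix A = [[5, -5], [10, -9]].
Characteristic polynomial det(A - λI) = λ^2 + 4λ + 5 = 0.
Eigenvalues λ = -2 ± i (complex conjugate pair).
For λ=-2+i: an eigenvector is (2,3) - i(-1,-1) = (2 + i, 3 + i).
A real fundamental pair from Re and Im of e^((-2+i)t)v: X_1 = e^(-2t)(cos(t)·(2,3) + sin(t)·(-1,-1)), X_2 = e^(-2t)(sin(t)·(2,3) - cos(t)·(-1,-1)).
General solution: c_1X_1 + c_2X_2.

p(t) = -c_1e^(-2t)sin(t) + 2c_1e^(-2t)cos(t) + 2c_2e^(-2t)sin(t) + c_2e^(-2t)cos(t), q(t) = -c_1e^(-2t)sin(t) + 3c_1e^(-2t)cos(t) + 3c_2e^(-2t)sin(t) + c_2e^(-2t)cos(t)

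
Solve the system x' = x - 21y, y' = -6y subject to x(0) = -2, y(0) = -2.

Coefficient matrix A = [[1, -21], [0, -6]].
Characteristic polynomial det(A - λI) = λ^2 + 5λ - 6 = 0.
Eigenvalues λ = 1, -6.
For λ=1: (A-λI) row 1 is [0, -21], so an eigenvector is (-1, 0).
For λ=-6: (A-λI) row 1 is [7, -21], so an eigenvector is (-3, -1).
General solution: C_1e^(t)(-1,0) + C_2e^(-6t)(-3,-1).
Applying x(0)=-2, y(0)=-2 gives C_1=-4, C_2=2.

x(t) = 4e^(t) - 6e^(-6t), y(t) = -2e^(-6t)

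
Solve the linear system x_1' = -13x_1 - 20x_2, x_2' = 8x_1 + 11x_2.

x_1(t) = -2K_1e^(-t)sin(4t) - K_1e^(-t)cos(4t) - K_2e^(-t)sin(4t) + 2K_2e^(-t)cos(4t), x_2(t) = K_1e^(-t)sin(4t) + K_1e^(-t)cos(4t) + K_2e^(-t)sin(4t) - K_2e^(-t)cos(4t)

Coefficient matrix A = [[-13, -20], [8, 11]].
Characteristic polynomial det(A - λI) = λ^2 + 2λ + 17 = 0.
Eigenvalues λ = -1 ± 4i (complex conjugate pair).
For λ=-1+4i: an eigenvector is (-1,1) - i(-2,1) = (-1 + 2i, 1 - i).
A real fundamental pair from Re and Im of e^((-1+4i)t)v: X_1 = e^(-t)(cos(4t)·(-1,1) + sin(4t)·(-2,1)), X_2 = e^(-t)(sin(4t)·(-1,1) - cos(4t)·(-2,1)).
General solution: K_1X_1 + K_2X_2.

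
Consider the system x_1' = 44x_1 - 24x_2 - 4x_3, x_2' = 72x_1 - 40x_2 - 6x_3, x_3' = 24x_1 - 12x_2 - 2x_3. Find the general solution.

x_1(t) = C_1e^(-4t) - 2C_2e^(4t) - 2C_3e^(2t), x_2(t) = 2C_1e^(-4t) - 3C_2e^(4t) - 3C_3e^(2t), x_3(t) = -2C_2e^(4t) - 3C_3e^(2t)

Coefficient matrix A = [[44, -24, -4], [72, -40, -6], [24, -12, -2]].
det(A - λI) = 0 gives eigenvalues λ = -4, 4, 2.
For λ=-4: eigenvector (1,2,0).
For λ=4: eigenvector (-2,-3,-2).
For λ=2: eigenvector (-2,-3,-3).
General solution: C_1e^(-4t)(1,2,0) + C_2e^(4t)(-2,-3,-2) + C_3e^(2t)(-2,-3,-3).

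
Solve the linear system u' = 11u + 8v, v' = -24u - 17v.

u(t) = c_1e^(-5t) - 2c_2e^(-t), v(t) = -2c_1e^(-5t) + 3c_2e^(-t)

Coefficient matrix A = [[11, 8], [-24, -17]].
Characteristic polynomial det(A - λI) = λ^2 + 6λ + 5 = 0.
Eigenvalues λ = -5, -1.
For λ=-5: (A-λI) row 1 is [16, 8], so an eigenvector is (1, -2).
For λ=-1: (A-λI) row 1 is [12, 8], so an eigenvector is (-2, 3).
General solution: c_1e^(-5t)(1,-2) + c_2e^(-t)(-2,3).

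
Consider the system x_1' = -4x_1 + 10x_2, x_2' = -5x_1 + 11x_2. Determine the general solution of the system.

Coefficient matrix A = [[-4, 10], [-5, 11]].
Characteristic polynomial det(A - λI) = λ^2 - 7λ + 6 = 0.
Eigenvalues λ = 1, 6.
For λ=1: (A-λI) row 1 is [-5, 10], so an eigenvector is (-2, -1).
For λ=6: (A-λI) row 1 is [-10, 10], so an eigenvector is (-1, -1).
General solution: C_1e^(t)(-2,-1) + C_2e^(6t)(-1,-1).

x_1(t) = -2C_1e^(t) - C_2e^(6t), x_2(t) = -C_1e^(t) - C_2e^(6t)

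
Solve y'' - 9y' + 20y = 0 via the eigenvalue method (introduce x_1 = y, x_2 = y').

y(t) = c_1e^(4t) + c_2e^(5t)

Let x_1 = y, x_2 = y'. Then x_1' = x_2 and x_2' = -20x_1 + 9x_2.
A = [[0,1],[-20,9]]; det(A-λI) = λ^2 - 9λ + 20.
Eigenvalues λ = 4, 5 with eigenvectors (1,4), (1,5).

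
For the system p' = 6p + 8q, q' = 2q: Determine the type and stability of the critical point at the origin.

A = [[6,8],[0,2]]; det(A-λI) = λ^2 - 8λ + 12.
λ = 6, 2: both positive.

unstable node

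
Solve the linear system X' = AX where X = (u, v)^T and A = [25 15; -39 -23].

u(t) = K_1e^(t)sin(3t) + 2K_1e^(t)cos(3t) + 2K_2e^(t)sin(3t) - K_2e^(t)cos(3t), v(t) = -2K_1e^(t)sin(3t) - 3K_1e^(t)cos(3t) - 3K_2e^(t)sin(3t) + 2K_2e^(t)cos(3t)

Coefficient matrix A = [[25, 15], [-39, -23]].
Characteristic polynomial det(A - λI) = λ^2 - 2λ + 10 = 0.
Eigenvalues λ = 1 ± 3i (complex conjugate pair).
For λ=1+3i: an eigenvector is (2,-3) - i(1,-2) = (2 - i, -3 + 2i).
A real fundamental pair from Re and Im of e^((1+3i)t)v: X_1 = e^(t)(cos(3t)·(2,-3) + sin(3t)·(1,-2)), X_2 = e^(t)(sin(3t)·(2,-3) - cos(3t)·(1,-2)).
General solution: K_1X_1 + K_2X_2.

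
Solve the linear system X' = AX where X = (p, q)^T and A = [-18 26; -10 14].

p(t) = -2c_1e^(-2t)sin(2t) - 3c_1e^(-2t)cos(2t) - 3c_2e^(-2t)sin(2t) + 2c_2e^(-2t)cos(2t), q(t) = -c_1e^(-2t)sin(2t) - 2c_1e^(-2t)cos(2t) - 2c_2e^(-2t)sin(2t) + c_2e^(-2t)cos(2t)

Coefficient matrix A = [[-18, 26], [-10, 14]].
Characteristic polynomial det(A - λI) = λ^2 + 4λ + 8 = 0.
Eigenvalues λ = -2 ± 2i (complex conjugate pair).
For λ=-2+2i: an eigenvector is (-3,-2) - i(-2,-1) = (-3 + 2i, -2 + i).
A real fundamental pair from Re and Im of e^((-2+2i)t)v: X_1 = e^(-2t)(cos(2t)·(-3,-2) + sin(2t)·(-2,-1)), X_2 = e^(-2t)(sin(2t)·(-3,-2) - cos(2t)·(-2,-1)).
General solution: c_1X_1 + c_2X_2.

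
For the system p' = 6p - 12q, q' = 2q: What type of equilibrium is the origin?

A = [[6,-12],[0,2]]; det(A-λI) = λ^2 - 8λ + 12.
λ = 2, 6: both positive.

unstable node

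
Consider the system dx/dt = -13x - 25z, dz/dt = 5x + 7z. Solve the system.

x(t) = -2C_1e^(-3t)sin(5t) + C_1e^(-3t)cos(5t) + C_2e^(-3t)sin(5t) + 2C_2e^(-3t)cos(5t), z(t) = C_1e^(-3t)sin(5t) - C_2e^(-3t)cos(5t)

Coefficient matrix A = [[-13, -25], [5, 7]].
Characteristic polynomial det(A - λI) = λ^2 + 6λ + 34 = 0.
Eigenvalues λ = -3 ± 5i (complex conjugate pair).
For λ=-3+5i: an eigenvector is (1,0) - i(-2,1) = (1 + 2i, 0 - i).
A real fundamental pair from Re and Im of e^((-3+5i)t)v: X_1 = e^(-3t)(cos(5t)·(1,0) + sin(5t)·(-2,1)), X_2 = e^(-3t)(sin(5t)·(1,0) - cos(5t)·(-2,1)).
General solution: C_1X_1 + C_2X_2.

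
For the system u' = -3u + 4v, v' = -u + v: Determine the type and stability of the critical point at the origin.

A = [[-3,4],[-1,1]]; det(A-λI) = λ^2 + 2λ + 1.
repeated λ = -1 with a single eigenvector.

stable improper node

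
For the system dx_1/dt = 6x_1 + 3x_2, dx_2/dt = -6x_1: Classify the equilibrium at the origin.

unstable spiral

A = [[6,3],[-6,0]]; det(A-λI) = λ^2 - 6λ + 18.
λ = 3 ± 3i: positive real part.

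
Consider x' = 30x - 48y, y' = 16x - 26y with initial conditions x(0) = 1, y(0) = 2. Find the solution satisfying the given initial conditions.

Coefficient matrix A = [[30, -48], [16, -26]].
Characteristic polynomial det(A - λI) = λ^2 - 4λ - 12 = 0.
Eigenvalues λ = 6, -2.
For λ=6: (A-λI) row 1 is [24, -48], so an eigenvector is (-2, -1).
For λ=-2: (A-λI) row 1 is [32, -48], so an eigenvector is (-3, -2).
General solution: K_1e^(6t)(-2,-1) + K_2e^(-2t)(-3,-2).
Applying x(0)=1, y(0)=2 gives K_1=4, K_2=-3.

x(t) = -8e^(6t) + 9e^(-2t), y(t) = -4e^(6t) + 6e^(-2t)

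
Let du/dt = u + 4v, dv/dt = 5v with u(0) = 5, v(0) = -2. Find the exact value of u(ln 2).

A = [[1,4],[0,5]]; eigenvalues λ = 1, 5.
Eigenvectors: (1,0) for λ=1, (-1,-1) for λ=5.
From the initial condition, c_1 = 7, c_2 = 2.
u(ln 2) = (7)(2^1)(1) + (2)(2^5)(-1) = -50.

-50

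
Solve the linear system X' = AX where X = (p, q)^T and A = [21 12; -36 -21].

p(t) = -2K_1e^(3t) + K_2e^(-3t), q(t) = 3K_1e^(3t) - 2K_2e^(-3t)

Coefficient matrix A = [[21, 12], [-36, -21]].
Characteristic polynomial det(A - λI) = λ^2 - 9 = 0.
Eigenvalues λ = 3, -3.
For λ=3: (A-λI) row 1 is [18, 12], so an eigenvector is (-2, 3).
For λ=-3: (A-λI) row 1 is [24, 12], so an eigenvector is (1, -2).
General solution: K_1e^(3t)(-2,3) + K_2e^(-3t)(1,-2).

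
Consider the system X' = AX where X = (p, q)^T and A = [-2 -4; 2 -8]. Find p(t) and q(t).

p(t) = C_1e^(-6t) - 2C_2e^(-4t), q(t) = C_1e^(-6t) - C_2e^(-4t)

Coefficient matrix A = [[-2, -4], [2, -8]].
Characteristic polynomial det(A - λI) = λ^2 + 10λ + 24 = 0.
Eigenvalues λ = -6, -4.
For λ=-6: (A-λI) row 1 is [4, -4], so an eigenvector is (1, 1).
For λ=-4: (A-λI) row 1 is [2, -4], so an eigenvector is (-2, -1).
General solution: C_1e^(-6t)(1,1) + C_2e^(-4t)(-2,-1).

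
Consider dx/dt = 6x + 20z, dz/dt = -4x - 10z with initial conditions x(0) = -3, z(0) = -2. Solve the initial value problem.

Coefficient matrix A = [[6, 20], [-4, -10]].
Characteristic polynomial det(A - λI) = λ^2 + 4λ + 20 = 0.
Eigenvalues λ = -2 ± 4i (complex conjugate pair).
For λ=-2+4i: an eigenvector is (2,-1) - i(-1,0) = (2 + i, -1).
A real fundamental pair from Re and Im of e^((-2+4i)t)v: X_1 = e^(-2t)(cos(4t)·(2,-1) + sin(4t)·(-1,0)), X_2 = e^(-2t)(sin(4t)·(2,-1) - cos(4t)·(-1,0)).
General solution: C_1X_1 + C_2X_2.
Applying x(0)=-3, z(0)=-2 gives C_1=2, C_2=-7.

x(t) = -16e^(-2t)sin(4t) - 3e^(-2t)cos(4t), z(t) = 7e^(-2t)sin(4t) - 2e^(-2t)cos(4t)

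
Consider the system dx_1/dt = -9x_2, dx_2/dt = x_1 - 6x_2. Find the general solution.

Coefficient matrix A = [[0, -9], [1, -6]].
Characteristic polynomial det(A - λI) = λ^2 + 6λ + 9 = 0.
Single eigenvalue λ = -3 with algebraic multiplicity 2.
Eigenvector v = (3,1); generalized eigenvector w with (A-λI)w=v is (1,0).
General solution: e^(-3t)[C_1·v + C_2·(t·v + w)].

x_1(t) = 3C_1e^(-3t) + 3C_2te^(-3t) + C_2e^(-3t), x_2(t) = C_1e^(-3t) + C_2te^(-3t)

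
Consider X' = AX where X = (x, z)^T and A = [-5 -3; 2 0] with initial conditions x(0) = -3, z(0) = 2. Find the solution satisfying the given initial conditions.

Coefficient matrix A = [[-5, -3], [2, 0]].
Characteristic polynomial det(A - λI) = λ^2 + 5λ + 6 = 0.
Eigenvalues λ = -2, -3.
For λ=-2: (A-λI) row 1 is [-3, -3], so an eigenvector is (-1, 1).
For λ=-3: (A-λI) row 1 is [-2, -3], so an eigenvector is (3, -2).
General solution: C_1e^(-2t)(-1,1) + C_2e^(-3t)(3,-2).
Applying x(0)=-3, z(0)=2 gives C_1=0, C_2=-1.

x(t) = -3e^(-3t), z(t) = 2e^(-3t)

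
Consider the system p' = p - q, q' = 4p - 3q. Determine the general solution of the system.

p(t) = C_1e^(-t) + C_2te^(-t) - C_2e^(-t), q(t) = 2C_1e^(-t) + 2C_2te^(-t) - 3C_2e^(-t)

Coefficient matrix A = [[1, -1], [4, -3]].
Characteristic polynomial det(A - λI) = λ^2 + 2λ + 1 = 0.
Single eigenvalue λ = -1 with algebraic multiplicity 2.
Eigenvector v = (1,2); generalized eigenvector w with (A-λI)w=v is (-1,-3).
General solution: e^(-t)[C_1·v + C_2·(t·v + w)].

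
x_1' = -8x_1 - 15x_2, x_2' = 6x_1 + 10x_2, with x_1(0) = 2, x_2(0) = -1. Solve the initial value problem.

Coefficient matrix A = [[-8, -15], [6, 10]].
Characteristic polynomial det(A - λI) = λ^2 - 2λ + 10 = 0.
Eigenvalues λ = 1 ± 3i (complex conjugate pair).
For λ=1+3i: an eigenvector is (-2,1) - i(1,-1) = (-2 - i, 1 + i).
A real fundamental pair from Re and Im of e^((1+3i)t)v: X_1 = e^(t)(cos(3t)·(-2,1) + sin(3t)·(1,-1)), X_2 = e^(t)(sin(3t)·(-2,1) - cos(3t)·(1,-1)).
General solution: C_1X_1 + C_2X_2.
Applying x_1(0)=2, x_2(0)=-1 gives C_1=-1, C_2=0.

x_1(t) = -e^(t)sin(3t) + 2e^(t)cos(3t), x_2(t) = e^(t)sin(3t) - e^(t)cos(3t)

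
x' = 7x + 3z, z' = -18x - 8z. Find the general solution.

x(t) = C_1e^(-2t) - C_2e^(t), z(t) = -3C_1e^(-2t) + 2C_2e^(t)

Coefficient matrix A = [[7, 3], [-18, -8]].
Characteristic polynomial det(A - λI) = λ^2 + λ - 2 = 0.
Eigenvalues λ = -2, 1.
For λ=-2: (A-λI) row 1 is [9, 3], so an eigenvector is (1, -3).
For λ=1: (A-λI) row 1 is [6, 3], so an eigenvector is (-1, 2).
General solution: C_1e^(-2t)(1,-3) + C_2e^(t)(-1,2).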